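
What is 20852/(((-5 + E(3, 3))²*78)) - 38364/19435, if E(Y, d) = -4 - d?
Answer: -21443/182520 ≈ -0.11748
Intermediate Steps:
20852/(((-5 + E(3, 3))²*78)) - 38364/19435 = 20852/(((-5 + (-4 - 1*3))²*78)) - 38364/19435 = 20852/(((-5 + (-4 - 3))²*78)) - 38364*1/19435 = 20852/(((-5 - 7)²*78)) - 1668/845 = 20852/(((-12)²*78)) - 1668/845 = 20852/((144*78)) - 1668/845 = 20852/11232 - 1668/845 = 20852*(1/11232) - 1668/845 = 401/216 - 1668/845 = -21443/182520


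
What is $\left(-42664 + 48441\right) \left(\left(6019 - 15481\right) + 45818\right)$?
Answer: $210028612$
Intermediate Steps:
$\left(-42664 + 48441\right) \left(\left(6019 - 15481\right) + 45818\right) = 5777 \left(\left(6019 - 15481\right) + 45818\right) = 5777 \left(-9462 + 45818\right) = 5777 \cdot 36356 = 210028612$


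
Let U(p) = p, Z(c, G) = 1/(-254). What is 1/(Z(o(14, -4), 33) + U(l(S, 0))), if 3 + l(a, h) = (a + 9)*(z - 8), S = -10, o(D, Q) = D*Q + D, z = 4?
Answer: 254/253 ≈ 1.0040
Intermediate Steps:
o(D, Q) = D + D*Q
Z(c, G) = -1/254
l(a, h) = -39 - 4*a (l(a, h) = -3 + (a + 9)*(4 - 8) = -3 + (9 + a)*(-4) = -3 + (-36 - 4*a) = -39 - 4*a)
1/(Z(o(14, -4), 33) + U(l(S, 0))) = 1/(-1/254 + (-39 - 4*(-10))) = 1/(-1/254 + (-39 + 40)) = 1/(-1/254 + 1) = 1/(253/254) = 254/253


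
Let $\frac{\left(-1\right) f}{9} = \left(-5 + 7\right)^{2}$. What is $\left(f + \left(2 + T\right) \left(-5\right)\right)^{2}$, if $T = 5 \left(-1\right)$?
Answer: $441$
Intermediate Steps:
$T = -5$
$f = -36$ ($f = - 9 \left(-5 + 7\right)^{2} = - 9 \cdot 2^{2} = \left(-9\right) 4 = -36$)
$\left(f + \left(2 + T\right) \left(-5\right)\right)^{2} = \left(-36 + \left(2 - 5\right) \left(-5\right)\right)^{2} = \left(-36 - -15\right)^{2} = \left(-36 + 15\right)^{2} = \left(-21\right)^{2} = 441$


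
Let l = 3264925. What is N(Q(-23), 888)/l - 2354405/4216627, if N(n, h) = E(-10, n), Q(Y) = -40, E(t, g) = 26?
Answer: -7686846112323/13766970907975 ≈ -0.55835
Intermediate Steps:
N(n, h) = 26
N(Q(-23), 888)/l - 2354405/4216627 = 26/3264925 - 2354405/4216627 = -7686846112323/13766970907975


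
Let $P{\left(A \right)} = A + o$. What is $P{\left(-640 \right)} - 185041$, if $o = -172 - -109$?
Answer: $-185744$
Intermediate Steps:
$o = -63$ ($o = -172 + 109 = -63$)
$P{\left(A \right)} = -63 + A$ ($P{\left(A \right)} = A - 63 = -63 + A$)
$P{\left(-640 \right)} - 185041 = \left(-63 - 640\right) - 185041 = -703 - 185041 = -185744$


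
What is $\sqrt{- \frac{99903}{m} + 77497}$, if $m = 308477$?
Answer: $\frac{\sqrt{7374433321541182}}{308477} \approx 278.38$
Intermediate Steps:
$\sqrt{- \frac{99903}{m} + 77497} = \sqrt{- \frac{99903}{308477} + 77497} = \sqrt{\frac{23905942166}{308477}} = \frac{\sqrt{7374433321541182}}{308477}$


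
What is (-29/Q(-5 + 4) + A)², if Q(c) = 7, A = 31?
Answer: 35344/49 ≈ 721.31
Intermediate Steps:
(-29/Q(-5 + 4) + A)² = (-29/7 + 31)² = (188/7)² = 35344/49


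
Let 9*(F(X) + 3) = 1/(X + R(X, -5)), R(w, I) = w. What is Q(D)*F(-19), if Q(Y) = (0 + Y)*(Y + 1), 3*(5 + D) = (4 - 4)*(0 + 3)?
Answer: -10270/171 ≈ -60.058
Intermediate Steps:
D = -5 (D = -5 + ((4 - 4)*(0 + 3))/3 = -5 + (0*3)/3 = -5 + (⅓)*0 = -5 + 0 = -5)
F(X) = -3 + 1/(18*X) (F(X) = -3 + 1/(9*(X + X)) = -3 + 1/(9*((2*X))) = -3 + (1/(2*X))/9 = -3 + 1/(18*X))
Q(Y) = Y*(1 + Y)
Q(D)*F(-19) = (-5*(1 - 5))*(-3 + (1/18)/(-19)) = (-5*(-4))*(-3 + (1/18)*(-1/19)) = 20*(-3 - 1/342) = 20*(-1027/342) = -10270/171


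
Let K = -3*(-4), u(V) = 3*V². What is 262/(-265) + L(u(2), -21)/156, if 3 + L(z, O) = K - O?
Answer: -5487/6890 ≈ -0.79637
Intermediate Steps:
K = 12
L(z, O) = 9 - O (L(z, O) = -3 + (12 - O) = 9 - O)
262/(-265) + L(u(2), -21)/156 = 262/(-265) + (9 - 1*(-21))/156 = 262*(-1/265) + (9 + 21)*(1/156) = -262/265 + 30*(1/156) = -262/265 + 5/26 = -5487/6890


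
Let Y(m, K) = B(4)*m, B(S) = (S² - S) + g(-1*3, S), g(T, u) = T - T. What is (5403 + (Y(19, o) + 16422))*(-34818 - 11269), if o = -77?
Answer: -1016356611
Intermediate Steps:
g(T, u) = 0
B(S) = S² - S (B(S) = (S² - S) + 0 = S² - S)
Y(m, K) = 12*m (Y(m, K) = (4*(-1 + 4))*m = (4*3)*m = 12*m)
(5403 + (Y(19, o) + 16422))*(-34818 - 11269) = (5403 + (12*19 + 16422))*(-34818 - 11269) = (5403 + (228 + 16422))*(-46087) = (5403 + 16650)*(-46087) = 22053*(-46087) = -1016356611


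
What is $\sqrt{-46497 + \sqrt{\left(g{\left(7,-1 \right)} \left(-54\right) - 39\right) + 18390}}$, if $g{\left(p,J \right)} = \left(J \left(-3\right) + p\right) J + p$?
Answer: $\sqrt{-46497 + 33 \sqrt{17}} \approx 215.32 i$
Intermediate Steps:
$g{\left(p,J \right)} = p + J \left(p - 3 J\right)$ ($g{\left(p,J \right)} = \left(- 3 J + p\right) J + p = \left(p - 3 J\right) J + p = J \left(p - 3 J\right) + p = p + J \left(p - 3 J\right)$)
$\sqrt{-46497 + \sqrt{\left(g{\left(7,-1 \right)} \left(-54\right) - 39\right) + 18390}} = \sqrt{-46497 + \sqrt{\left(\left(7 - 3 \left(-1\right)^{2} - 7\right) \left(-54\right) - 39\right) + 18390}} = \sqrt{-46497 + \sqrt{\left(\left(7 - 3 - 7\right) \left(-54\right) - 39\right) + 18390}} = \sqrt{-46497 + \sqrt{\left(\left(-3\right) \left(-54\right) - 39\right) + 18390}} = \sqrt{-46497 + \sqrt{\left(162 - 39\right) + 18390}} = \sqrt{-46497 + \sqrt{123 + 18390}} = \sqrt{-46497 + \sqrt{18513}} = \sqrt{-46497 + 33 \sqrt{17}}$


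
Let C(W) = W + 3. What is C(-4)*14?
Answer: -14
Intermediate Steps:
C(W) = 3 + W
C(-4)*14 = (3 - 4)*14 = -1*14 = -14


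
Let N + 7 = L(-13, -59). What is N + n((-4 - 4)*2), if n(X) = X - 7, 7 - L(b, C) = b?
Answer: -10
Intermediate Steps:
L(b, C) = 7 - b
N = 13 (N = -7 + (7 - 1*(-13)) = -7 + (7 + 13) = -7 + 20 = 13)
n(X) = -7 + X
N + n((-4 - 4)*2) = 13 + (-7 + (-4 - 4)*2) = 13 + (-7 - 8*2) = 13 + (-7 - 16) = 13 - 23 = -10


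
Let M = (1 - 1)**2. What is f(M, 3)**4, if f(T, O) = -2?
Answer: 16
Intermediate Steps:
M = 0 (M = 0**2 = 0)
f(M, 3)**4 = (-2)**4 = 16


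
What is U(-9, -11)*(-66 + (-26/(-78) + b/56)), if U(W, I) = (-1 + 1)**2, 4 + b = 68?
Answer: 0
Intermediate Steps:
b = 64 (b = -4 + 68 = 64)
U(W, I) = 0 (U(W, I) = 0**2 = 0)
U(-9, -11)*(-66 + (-26/(-78) + b/56)) = 0*(-66 + (-26/(-78) + 64/56)) = 0*(-66 + (-26*(-1/78) + 64*(1/56))) = 0*(-66 + (1/3 + 8/7)) = 0*(-66 + 31/21) = 0*(-1355/21) = 0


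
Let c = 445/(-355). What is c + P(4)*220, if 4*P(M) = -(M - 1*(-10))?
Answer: -54759/71 ≈ -771.25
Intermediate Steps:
c = -89/71 (c = 445*(-1/355) = -89/71 ≈ -1.2535)
P(M) = -5/2 - M/4 (P(M) = (-(M - 1*(-10)))/4 = (-(M + 10))/4 = (-(10 + M))/4 = (-10 - M)/4 = -5/2 - M/4)
c + P(4)*220 = -89/71 + (-5/2 - ¼*4)*220 = -89/71 + (-5/2 - 1)*220 = -89/71 - 7/2*220 = -89/71 - 770 = -54759/71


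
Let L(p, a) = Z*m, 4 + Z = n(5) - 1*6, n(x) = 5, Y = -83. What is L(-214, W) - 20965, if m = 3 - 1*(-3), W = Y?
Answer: -20995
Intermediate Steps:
W = -83
Z = -5 (Z = -4 + (5 - 1*6) = -4 + (5 - 6) = -4 - 1 = -5)
m = 6 (m = 3 + 3 = 6)
L(p, a) = -30 (L(p, a) = -5*6 = -30)
L(-214, W) - 20965 = -30 - 20965 = -20995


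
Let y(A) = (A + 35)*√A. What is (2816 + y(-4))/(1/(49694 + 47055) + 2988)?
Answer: 272445184/289086013 + 5998438*I/289086013 ≈ 0.94244 + 0.02075*I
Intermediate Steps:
y(A) = √A*(35 + A) (y(A) = (35 + A)*√A = √A*(35 + A))
(2816 + y(-4))/(1/(49694 + 47055) + 2988) = (2816 + √(-4)*(35 - 4))/(1/(49694 + 47055) + 2988) = (2816 + (2*I)*31)/(1/96749 + 2988) = (2816 + 62*I)/(1/96749 + 2988) = (2816 + 62*I)/(289086013/96749) = (2816 + 62*I)*(96749/289086013) = 272445184/289086013 + 5998438*I/289086013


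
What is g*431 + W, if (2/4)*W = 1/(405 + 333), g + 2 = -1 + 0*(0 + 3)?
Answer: -477116/369 ≈ -1293.0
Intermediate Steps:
g = -3 (g = -2 + (-1 + 0*(0 + 3)) = -2 + (-1 + 0*3) = -2 + (-1 + 0) = -2 - 1 = -3)
W = 1/369 (W = 2/(405 + 333) = 2/738 = 2*(1/738) = 1/369 ≈ 0.0027100)
g*431 + W = -3*431 + 1/369 = -1293 + 1/369 = -477116/369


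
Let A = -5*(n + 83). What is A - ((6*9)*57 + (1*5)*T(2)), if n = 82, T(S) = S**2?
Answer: -3923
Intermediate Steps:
A = -825 (A = -5*(82 + 83) = -5*165 = -825)
A - ((6*9)*57 + (1*5)*T(2)) = -825 - ((6*9)*57 + (1*5)*2**2) = -825 - (54*57 + 5*4) = -825 - (3078 + 20) = -825 - 1*3098 = -825 - 3098 = -3923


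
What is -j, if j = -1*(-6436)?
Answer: -6436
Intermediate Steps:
j = 6436
-j = -1*6436 = -6436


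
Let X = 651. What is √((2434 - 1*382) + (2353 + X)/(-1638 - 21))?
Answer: 4*√352668561/1659 ≈ 45.279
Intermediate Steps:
√((2434 - 1*382) + (2353 + X)/(-1638 - 21)) = √((2434 - 1*382) + (2353 + 651)/(-1638 - 21)) = √((2434 - 382) + 3004/(-1659)) = √(2052 + 3004*(-1/1659)) = √(2052 - 3004/1659) = √(3401264/1659) = 4*√352668561/1659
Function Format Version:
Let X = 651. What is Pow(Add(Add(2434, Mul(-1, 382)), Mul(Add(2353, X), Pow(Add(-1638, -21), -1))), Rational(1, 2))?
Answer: Mul(Rational(4, 1659), Pow(352668561, Rational(1, 2))) ≈ 45.279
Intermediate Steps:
Pow(Add(Add(2434, Mul(-1, 382)), Mul(Add(2353, X), Pow(Add(-1638, -21), -1))), Rational(1, 2)) = Pow(Add(Add(2434, Mul(-1, 382)), Mul(Add(2353, 651), Pow(Add(-1638, -21), -1))), Rational(1, 2)) = Pow(Add(Add(2434, -382), Mul(3004, Pow(-1659, -1))), Rational(1, 2)) = Pow(Add(2052, Mul(3004, Rational(-1, 1659))), Rational(1, 2)) = Pow(Add(2052, Rational(-3004, 1659)), Rational(1, 2)) = Pow(Rational(3401264, 1659), Rational(1, 2)) = Mul(Rational(4, 1659), Pow(352668561, Rational(1, 2)))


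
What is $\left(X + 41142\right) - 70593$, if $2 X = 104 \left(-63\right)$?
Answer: $-32727$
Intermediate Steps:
$X = -3276$ ($X = \frac{104 \left(-63\right)}{2} = \frac{1}{2} \left(-6552\right) = -3276$)
$\left(X + 41142\right) - 70593 = \left(-3276 + 41142\right) - 70593 = 37866 - 70593 = -32727$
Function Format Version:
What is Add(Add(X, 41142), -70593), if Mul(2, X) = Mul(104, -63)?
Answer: -32727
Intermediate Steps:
X = -3276 (X = Mul(Rational(1, 2), Mul(104, -63)) = Mul(Rational(1, 2), -6552) = -3276)
Add(Add(X, 41142), -70593) = Add(Add(-3276, 41142), -70593) = Add(37866, -70593) = -32727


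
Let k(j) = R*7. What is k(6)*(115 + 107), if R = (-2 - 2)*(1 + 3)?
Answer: -24864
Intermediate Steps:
R = -16 (R = -4*4 = -16)
k(j) = -112 (k(j) = -16*7 = -112)
k(6)*(115 + 107) = -112*(115 + 107) = -112*222 = -24864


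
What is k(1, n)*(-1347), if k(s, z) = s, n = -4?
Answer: -1347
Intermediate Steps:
k(1, n)*(-1347) = 1*(-1347) = -1347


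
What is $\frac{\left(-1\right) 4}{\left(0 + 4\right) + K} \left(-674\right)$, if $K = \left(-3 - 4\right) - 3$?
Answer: $- \frac{1348}{3} \approx -449.33$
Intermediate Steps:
$K = -10$ ($K = -7 - 3 = -10$)
$\frac{\left(-1\right) 4}{\left(0 + 4\right) + K} \left(-674\right) = \frac{\left(-1\right) 4}{\left(0 + 4\right) - 10} \left(-674\right) = - \frac{4}{4 - 10} \left(-674\right) = - \frac{4}{-6} \left(-674\right) = \left(-4\right) \left(- \frac{1}{6}\right) \left(-674\right) = \frac{2}{3} \left(-674\right) = - \frac{1348}{3}$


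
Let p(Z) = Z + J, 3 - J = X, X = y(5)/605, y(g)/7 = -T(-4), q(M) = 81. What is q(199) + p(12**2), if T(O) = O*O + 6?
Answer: 12554/55 ≈ 228.25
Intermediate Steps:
T(O) = 6 + O**2 (T(O) = O**2 + 6 = 6 + O**2)
y(g) = -154 (y(g) = 7*(-(6 + (-4)**2)) = 7*(-(6 + 16)) = 7*(-1*22) = 7*(-22) = -154)
X = -14/55 (X = -154/605 = -154*1/605 = -14/55 ≈ -0.25455)
J = 179/55 (J = 3 - 1*(-14/55) = 3 + 14/55 = 179/55 ≈ 3.2545)
p(Z) = 179/55 + Z (p(Z) = Z + 179/55 = 179/55 + Z)
q(199) + p(12**2) = 81 + (179/55 + 12**2) = 81 + (179/55 + 144) = 81 + 8099/55 = 12554/55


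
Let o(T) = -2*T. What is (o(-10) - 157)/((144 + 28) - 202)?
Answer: 137/30 ≈ 4.5667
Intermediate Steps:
(o(-10) - 157)/((144 + 28) - 202) = (-2*(-10) - 157)/((144 + 28) - 202) = (20 - 157)/(172 - 202) = -137/(-30) = -137*(-1/30) = 137/30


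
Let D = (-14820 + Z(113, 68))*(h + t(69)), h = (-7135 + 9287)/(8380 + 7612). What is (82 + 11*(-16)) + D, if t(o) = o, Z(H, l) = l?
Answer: -2038914306/1999 ≈ -1.0200e+6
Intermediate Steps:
h = 269/1999 (h = 2152/15992 = 2152*(1/15992) = 269/1999 ≈ 0.13457)
D = -2038726400/1999 (D = (-14820 + 68)*(269/1999 + 69) = -14752*138200/1999 = -2038726400/1999 ≈ -1.0199e+6)
(82 + 11*(-16)) + D = (82 + 11*(-16)) - 2038726400/1999 = (82 - 176) - 2038726400/1999 = -94 - 2038726400/1999 = -2038914306/1999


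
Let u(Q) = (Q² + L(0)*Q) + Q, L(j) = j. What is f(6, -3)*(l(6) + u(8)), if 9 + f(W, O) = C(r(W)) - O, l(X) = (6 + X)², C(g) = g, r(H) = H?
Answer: 0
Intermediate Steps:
u(Q) = Q + Q² (u(Q) = (Q² + 0*Q) + Q = (Q² + 0) + Q = Q² + Q = Q + Q²)
f(W, O) = -9 + W - O (f(W, O) = -9 + (W - O) = -9 + W - O)
f(6, -3)*(l(6) + u(8)) = (-9 + 6 - 1*(-3))*((6 + 6)² + 8*(1 + 8)) = (-9 + 6 + 3)*(12² + 8*9) = 0*(144 + 72) = 0*216 = 0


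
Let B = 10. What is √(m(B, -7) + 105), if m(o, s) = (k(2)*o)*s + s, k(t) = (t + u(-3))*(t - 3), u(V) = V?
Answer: 2*√7 ≈ 5.2915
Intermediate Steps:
k(t) = (-3 + t)² (k(t) = (t - 3)*(t - 3) = (-3 + t)*(-3 + t) = (-3 + t)²)
m(o, s) = s + o*s (m(o, s) = ((9 + 2² - 6*2)*o)*s + s = ((9 + 4 - 12)*o)*s + s = (1*o)*s + s = o*s + s = s + o*s)
√(m(B, -7) + 105) = √(-7*(1 + 10) + 105) = √(-7*11 + 105) = √(-77 + 105) = √28 = 2*√7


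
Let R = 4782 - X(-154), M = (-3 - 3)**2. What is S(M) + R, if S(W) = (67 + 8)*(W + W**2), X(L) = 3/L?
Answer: 16121031/154 ≈ 1.0468e+5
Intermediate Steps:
M = 36 (M = (-6)**2 = 36)
R = 736431/154 (R = 4782 - 3/(-154) = 4782 - 3*(-1)/154 = 4782 - 1*(-3/154) = 4782 + 3/154 = 736431/154 ≈ 4782.0)
S(W) = 75*W + 75*W**2 (S(W) = 75*(W + W**2) = 75*W + 75*W**2)
S(M) + R = 75*36*(1 + 36) + 736431/154 = 75*36*37 + 736431/154 = 99900 + 736431/154 = 16121031/154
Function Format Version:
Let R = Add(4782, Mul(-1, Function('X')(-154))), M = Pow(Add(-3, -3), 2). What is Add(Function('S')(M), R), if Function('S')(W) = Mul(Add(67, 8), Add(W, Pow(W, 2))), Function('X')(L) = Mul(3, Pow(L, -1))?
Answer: Rational(16121031, 154) ≈ 1.0468e+5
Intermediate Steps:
M = 36 (M = Pow(-6, 2) = 36)
R = Rational(736431, 154) (R = Add(4782, Mul(-1, Mul(3, Pow(-154, -1)))) = Add(4782, Mul(-1, Mul(3, Rational(-1, 154)))) = Add(4782, Mul(-1, Rational(-3, 154))) = Add(4782, Rational(3, 154)) = Rational(736431, 154) ≈ 4782.0)
Function('S')(W) = Add(Mul(75, W), Mul(75, Pow(W, 2))) (Function('S')(W) = Mul(75, Add(W, Pow(W, 2))) = Add(Mul(75, W), Mul(75, Pow(W, 2))))
Add(Function('S')(M), R) = Add(Mul(75, 36, Add(1, 36)), Rational(736431, 154)) = Add(Mul(75, 36, 37), Rational(736431, 154)) = Add(99900, Rational(736431, 154)) = Rational(16121031, 154)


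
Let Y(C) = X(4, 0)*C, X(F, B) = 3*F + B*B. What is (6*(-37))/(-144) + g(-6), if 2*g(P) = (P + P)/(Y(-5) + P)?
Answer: 431/264 ≈ 1.6326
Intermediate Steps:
X(F, B) = B² + 3*F (X(F, B) = 3*F + B² = B² + 3*F)
Y(C) = 12*C (Y(C) = (0² + 3*4)*C = (0 + 12)*C = 12*C)
g(P) = P/(-60 + P) (g(P) = ((P + P)/(12*(-5) + P))/2 = ((2*P)/(-60 + P))/2 = (2*P/(-60 + P))/2 = P/(-60 + P))
(6*(-37))/(-144) + g(-6) = (6*(-37))/(-144) - 6/(-60 - 6) = -222*(-1/144) - 6/(-66) = 37/24 - 6*(-1/66) = 37/24 + 1/11 = 431/264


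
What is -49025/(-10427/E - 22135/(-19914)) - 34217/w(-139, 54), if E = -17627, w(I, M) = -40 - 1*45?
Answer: -1442305709381459/50814438455 ≈ -28384.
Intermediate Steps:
w(I, M) = -85 (w(I, M) = -40 - 45 = -85)
-49025/(-10427/E - 22135/(-19914)) - 34217/w(-139, 54) = -49025/(-10427/(-17627) - 22135/(-19914)) - 34217/(-85) = -49025/(-10427*(-1/17627) - 22135*(-1/19914)) - 34217*(-1/85) = -49025/(10427/17627 + 22135/19914) + 34217/85 = -49025/597816923/351024078 + 34217/85 = -49025*351024078/597816923 + 34217/85 = -17208955423950/597816923 + 34217/85 = -1442305709381459/50814438455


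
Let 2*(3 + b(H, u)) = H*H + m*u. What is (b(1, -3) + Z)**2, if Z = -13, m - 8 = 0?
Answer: 3025/4 ≈ 756.25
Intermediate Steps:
m = 8 (m = 8 + 0 = 8)
b(H, u) = -3 + H**2/2 + 4*u (b(H, u) = -3 + (H*H + 8*u)/2 = -3 + (H**2 + 8*u)/2 = -3 + (H**2/2 + 4*u) = -3 + H**2/2 + 4*u)
(b(1, -3) + Z)**2 = ((-3 + (1/2)*1**2 + 4*(-3)) - 13)**2 = ((-3 + (1/2)*1 - 12) - 13)**2 = ((-3 + 1/2 - 12) - 13)**2 = (-29/2 - 13)**2 = (-55/2)**2 = 3025/4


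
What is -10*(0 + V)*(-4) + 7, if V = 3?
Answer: 127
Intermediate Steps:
-10*(0 + V)*(-4) + 7 = -10*(0 + 3)*(-4) + 7 = -30*(-4) + 7 = -10*(-12) + 7 = 120 + 7 = 127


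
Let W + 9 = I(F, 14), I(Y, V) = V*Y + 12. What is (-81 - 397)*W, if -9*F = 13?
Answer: 74090/9 ≈ 8232.2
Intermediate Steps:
F = -13/9 (F = -⅑*13 = -13/9 ≈ -1.4444)
I(Y, V) = 12 + V*Y
W = -155/9 (W = -9 + (12 + 14*(-13/9)) = -9 + (12 - 182/9) = -9 - 74/9 = -155/9 ≈ -17.222)
(-81 - 397)*W = (-81 - 397)*(-155/9) = -478*(-155/9) = 74090/9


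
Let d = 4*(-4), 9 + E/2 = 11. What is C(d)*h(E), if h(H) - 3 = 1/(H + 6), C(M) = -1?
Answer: -31/10 ≈ -3.1000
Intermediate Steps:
E = 4 (E = -18 + 2*11 = -18 + 22 = 4)
d = -16
h(H) = 3 + 1/(6 + H) (h(H) = 3 + 1/(H + 6) = 3 + 1/(6 + H))
C(d)*h(E) = -(19 + 3*4)/(6 + 4) = -(19 + 12)/10 = -31/10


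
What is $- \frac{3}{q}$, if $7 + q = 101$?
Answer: $- \frac{3}{94} \approx -0.031915$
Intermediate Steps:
$q = 94$ ($q = -7 + 101 = 94$)
$- \frac{3}{q} = - \frac{3}{94}$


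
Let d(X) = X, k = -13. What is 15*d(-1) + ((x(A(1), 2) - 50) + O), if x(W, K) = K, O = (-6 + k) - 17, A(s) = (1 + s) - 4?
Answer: -99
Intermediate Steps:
A(s) = -3 + s
O = -36 (O = (-6 - 13) - 17 = -19 - 17 = -36)
15*d(-1) + ((x(A(1), 2) - 50) + O) = 15*(-1) + ((2 - 50) - 36) = -15 + (-48 - 36) = -15 - 84 = -99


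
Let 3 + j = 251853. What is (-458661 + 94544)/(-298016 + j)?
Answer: 364117/46166 ≈ 7.8871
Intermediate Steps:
j = 251850 (j = -3 + 251853 = 251850)
(-458661 + 94544)/(-298016 + j) = (-458661 + 94544)/(-298016 + 251850) = -364117/(-46166) = -364117*(-1/46166) = 364117/46166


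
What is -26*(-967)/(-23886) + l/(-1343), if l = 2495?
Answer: -46680638/16039449 ≈ -2.9104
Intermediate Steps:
-26*(-967)/(-23886) + l/(-1343) = -26*(-967)/(-23886) + 2495/(-1343) = 25142*(-1/23886) + 2495*(-1/1343) = -12571/11943 - 2495/1343 = -46680638/16039449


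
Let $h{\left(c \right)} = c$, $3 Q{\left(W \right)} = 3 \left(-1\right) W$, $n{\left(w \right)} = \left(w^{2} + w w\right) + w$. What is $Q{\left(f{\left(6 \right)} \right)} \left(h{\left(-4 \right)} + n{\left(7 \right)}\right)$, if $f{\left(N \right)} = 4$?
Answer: $-404$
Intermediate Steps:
$n{\left(w \right)} = w + 2 w^{2}$ ($n{\left(w \right)} = \left(w^{2} + w^{2}\right) + w = 2 w^{2} + w = w + 2 w^{2}$)
$Q{\left(W \right)} = - W$ ($Q{\left(W \right)} = \frac{3 \left(-1\right) W}{3} = \frac{\left(-3\right) W}{3} = - W$)
$Q{\left(f{\left(6 \right)} \right)} \left(h{\left(-4 \right)} + n{\left(7 \right)}\right) = \left(-1\right) 4 \left(-4 + 7 \left(1 + 2 \cdot 7\right)\right) = - 4 \left(-4 + 7 \left(1 + 14\right)\right) = - 4 \left(-4 + 7 \cdot 15\right) = - 4 \left(-4 + 105\right) = \left(-4\right) 101 = -404$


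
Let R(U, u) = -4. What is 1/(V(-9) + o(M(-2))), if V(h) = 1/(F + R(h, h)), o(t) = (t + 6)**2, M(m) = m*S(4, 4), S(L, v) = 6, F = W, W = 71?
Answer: 67/2413 ≈ 0.027766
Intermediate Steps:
F = 71
M(m) = 6*m (M(m) = m*6 = 6*m)
o(t) = (6 + t)**2
V(h) = 1/67 (V(h) = 1/(71 - 4) = 1/67)
1/(V(-9) + o(M(-2))) = 1/(1/67 + (6 + 6*(-2))**2) = 1/(1/67 + (6 - 12)**2) = 1/(1/67 + (-6)**2) = 1/(1/67 + 36) = 1/(2413/67) = 67/2413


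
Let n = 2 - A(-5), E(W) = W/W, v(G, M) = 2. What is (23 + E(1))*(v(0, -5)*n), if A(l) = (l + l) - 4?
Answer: 768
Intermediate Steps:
A(l) = -4 + 2*l (A(l) = 2*l - 4 = -4 + 2*l)
E(W) = 1
n = 16 (n = 2 - (-4 + 2*(-5)) = 2 - (-4 - 10) = 2 - 1*(-14) = 2 + 14 = 16)
(23 + E(1))*(v(0, -5)*n) = (23 + 1)*(2*16) = 24*32 = 768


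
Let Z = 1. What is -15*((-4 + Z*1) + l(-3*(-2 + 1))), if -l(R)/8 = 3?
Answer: 405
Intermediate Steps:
l(R) = -24 (l(R) = -8*3 = -24)
-15*((-4 + Z*1) + l(-3*(-2 + 1))) = -15*((-4 + 1*1) - 24) = -15*((-4 + 1) - 24) = -15*(-3 - 24) = -15*(-27) = 405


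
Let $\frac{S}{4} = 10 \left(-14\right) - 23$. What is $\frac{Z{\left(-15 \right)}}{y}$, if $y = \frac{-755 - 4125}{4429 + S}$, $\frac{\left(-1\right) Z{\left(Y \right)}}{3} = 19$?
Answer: $\frac{215289}{4880} \approx 44.117$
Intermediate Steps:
$S = -652$ ($S = 4 \left(10 \left(-14\right) - 23\right) = 4 \left(-140 - 23\right) = 4 \left(-163\right) = -652$)
$Z{\left(Y \right)} = -57$ ($Z{\left(Y \right)} = \left(-3\right) 19 = -57$)
$y = - \frac{4880}{3777}$ ($y = \frac{-755 - 4125}{4429 - 652} = - \frac{4880}{3777} \approx -1.292$)
$\frac{Z{\left(-15 \right)}}{y} = - \frac{57}{- \frac{4880}{3777}} = \left(-57\right) \left(- \frac{3777}{4880}\right) = \frac{215289}{4880}$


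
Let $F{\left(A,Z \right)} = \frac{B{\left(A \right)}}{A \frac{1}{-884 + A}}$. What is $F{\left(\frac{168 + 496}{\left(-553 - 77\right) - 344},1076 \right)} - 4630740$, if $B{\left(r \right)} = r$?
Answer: $- \frac{2255601220}{487} \approx -4.6316 \cdot 10^{6}$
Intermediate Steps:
$F{\left(A,Z \right)} = -884 + A$ ($F{\left(A,Z \right)} = \frac{A}{A \frac{1}{-884 + A}} = A \frac{-884 + A}{A} = -884 + A$)
$F{\left(\frac{168 + 496}{\left(-553 - 77\right) - 344},1076 \right)} - 4630740 = \left(-884 + \frac{168 + 496}{\left(-553 - 77\right) - 344}\right) - 4630740 = \left(-884 + \frac{664}{-630 - 344}\right) - 4630740 = \left(-884 + \frac{664}{-974}\right) - 4630740 = \left(-884 + 664 \left(- \frac{1}{974}\right)\right) - 4630740 = \left(-884 - \frac{332}{487}\right) - 4630740 = - \frac{430840}{487} - 4630740 = - \frac{2255601220}{487}$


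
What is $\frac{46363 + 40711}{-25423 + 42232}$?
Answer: $\frac{6698}{1293} \approx 5.1802$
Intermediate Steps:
$\frac{46363 + 40711}{-25423 + 42232} = \frac{87074}{16809} = 87074 \cdot \frac{1}{16809} = \frac{6698}{1293}$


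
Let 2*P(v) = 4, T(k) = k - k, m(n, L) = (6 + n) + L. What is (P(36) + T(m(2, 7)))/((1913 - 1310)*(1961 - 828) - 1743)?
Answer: 1/340728 ≈ 2.9349e-6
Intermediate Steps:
m(n, L) = 6 + L + n
T(k) = 0
P(v) = 2 (P(v) = (½)*4 = 2)
(P(36) + T(m(2, 7)))/((1913 - 1310)*(1961 - 828) - 1743) = (2 + 0)/((1913 - 1310)*(1961 - 828) - 1743) = 2/(603*1133 - 1743) = 2/(683199 - 1743) = 2/681456 = 2*(1/681456) = 1/340728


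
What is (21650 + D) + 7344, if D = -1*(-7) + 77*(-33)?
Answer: 26460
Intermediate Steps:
D = -2534 (D = 7 - 2541 = -2534)
(21650 + D) + 7344 = (21650 - 2534) + 7344 = 19116 + 7344 = 26460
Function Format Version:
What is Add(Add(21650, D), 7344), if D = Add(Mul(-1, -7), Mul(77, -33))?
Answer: 26460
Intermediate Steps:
D = -2534 (D = Add(7, -2541) = -2534)
Add(Add(21650, D), 7344) = Add(Add(21650, -2534), 7344) = Add(19116, 7344) = 26460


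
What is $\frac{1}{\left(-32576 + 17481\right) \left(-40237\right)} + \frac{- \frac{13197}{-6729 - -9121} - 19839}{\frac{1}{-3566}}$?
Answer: $\frac{51405757708740947021}{726423507940} \approx 7.0766 \cdot 10^{7}$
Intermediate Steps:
$\frac{1}{\left(-32576 + 17481\right) \left(-40237\right)} + \frac{- \frac{13197}{-6729 - -9121} - 19839}{\frac{1}{-3566}} = \frac{1}{-15095} \left(- \frac{1}{40237}\right) + \frac{- \frac{13197}{-6729 + 9121} - 19839}{- \frac{1}{3566}} = \left(- \frac{1}{15095}\right) \left(- \frac{1}{40237}\right) + \left(- \frac{13197}{2392} - 19839\right) \left(-3566\right) = \frac{1}{607377515} + \left(\left(-13197\right) \frac{1}{2392} - 19839\right) \left(-3566\right) = \frac{1}{607377515} + \left(- \frac{13197}{2392} - 19839\right) \left(-3566\right) = \frac{1}{607377515} - - \frac{84635595555}{1196} = \frac{1}{607377515} + \frac{84635595555}{1196} = \frac{51405757708740947021}{726423507940}$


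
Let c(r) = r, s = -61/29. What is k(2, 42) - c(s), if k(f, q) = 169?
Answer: 4962/29 ≈ 171.10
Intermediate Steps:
s = -61/29 (s = -61*1/29 = -61/29 ≈ -2.1034)
k(2, 42) - c(s) = 169 - 1*(-61/29) = 169 + 61/29 = 4962/29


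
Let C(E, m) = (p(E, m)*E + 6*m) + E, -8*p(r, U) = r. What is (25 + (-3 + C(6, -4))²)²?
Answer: 7295401/16 ≈ 4.5596e+5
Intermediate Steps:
p(r, U) = -r/8
C(E, m) = E + 6*m - E²/8 (C(E, m) = ((-E/8)*E + 6*m) + E = (-E²/8 + 6*m) + E = (6*m - E²/8) + E = E + 6*m - E²/8)
(25 + (-3 + C(6, -4))²)² = (25 + (-3 + (6 + 6*(-4) - ⅛*6²))²)² = (25 + (-3 + (6 - 24 - ⅛*36))²)² = (25 + (-3 + (6 - 24 - 9/2))²)² = (25 + (-3 - 45/2)²)² = (25 + (-51/2)²)² = (25 + 2601/4)² = (2701/4)² = 7295401/16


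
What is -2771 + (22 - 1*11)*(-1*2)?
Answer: -2793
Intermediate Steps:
-2771 + (22 - 1*11)*(-1*2) = -2771 + (22 - 11)*(-2) = -2771 + 11*(-2) = -2771 - 22 = -2793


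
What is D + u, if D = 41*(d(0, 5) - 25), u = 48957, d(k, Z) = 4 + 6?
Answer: 48342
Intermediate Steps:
d(k, Z) = 10
D = -615 (D = 41*(10 - 25) = 41*(-15) = -615)
D + u = -615 + 48957 = 48342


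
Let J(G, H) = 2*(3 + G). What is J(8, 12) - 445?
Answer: -423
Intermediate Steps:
J(G, H) = 6 + 2*G
J(8, 12) - 445 = (6 + 2*8) - 445 = (6 + 16) - 445 = 22 - 445 = -423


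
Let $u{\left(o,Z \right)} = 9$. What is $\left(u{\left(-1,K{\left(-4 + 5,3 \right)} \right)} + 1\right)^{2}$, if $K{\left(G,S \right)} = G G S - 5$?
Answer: $100$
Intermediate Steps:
$K{\left(G,S \right)} = -5 + S G^{2}$ ($K{\left(G,S \right)} = G^{2} S - 5 = S G^{2} - 5 = -5 + S G^{2}$)
$\left(u{\left(-1,K{\left(-4 + 5,3 \right)} \right)} + 1\right)^{2} = \left(9 + 1\right)^{2} = 10^{2} = 100$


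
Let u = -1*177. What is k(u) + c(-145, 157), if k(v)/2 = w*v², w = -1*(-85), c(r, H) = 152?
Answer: 5326082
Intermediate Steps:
u = -177
w = 85
k(v) = 170*v² (k(v) = 2*(85*v²) = 170*v²)
k(u) + c(-145, 157) = 170*(-177)² + 152 = 170*31329 + 152 = 5325930 + 152 = 5326082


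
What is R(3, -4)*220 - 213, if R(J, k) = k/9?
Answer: -2797/9 ≈ -310.78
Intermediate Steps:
R(J, k) = k/9 (R(J, k) = k*(⅑) = k/9)
R(3, -4)*220 - 213 = ((⅑)*(-4))*220 - 213 = -4/9*220 - 213 = -880/9 - 213 = -2797/9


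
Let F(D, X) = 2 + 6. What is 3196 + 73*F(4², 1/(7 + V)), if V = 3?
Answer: 3780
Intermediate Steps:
F(D, X) = 8
3196 + 73*F(4², 1/(7 + V)) = 3196 + 73*8 = 3196 + 584 = 3780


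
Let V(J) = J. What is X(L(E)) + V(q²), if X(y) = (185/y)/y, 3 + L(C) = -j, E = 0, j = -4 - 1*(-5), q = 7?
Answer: 969/16 ≈ 60.563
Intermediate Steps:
j = 1 (j = -4 + 5 = 1)
L(C) = -4 (L(C) = -3 - 1*1 = -3 - 1 = -4)
X(y) = 185/y²
X(L(E)) + V(q²) = 185/(-4)² + 7² = 185*(1/16) + 49 = 185/16 + 49 = 969/16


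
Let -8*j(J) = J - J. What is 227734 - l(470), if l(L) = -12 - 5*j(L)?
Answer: 227746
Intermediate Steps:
j(J) = 0 (j(J) = -(J - J)/8 = -⅛*0 = 0)
l(L) = -12 (l(L) = -12 - 5*0 = -12 + 0 = -12)
227734 - l(470) = 227734 - 1*(-12) = 227734 + 12 = 227746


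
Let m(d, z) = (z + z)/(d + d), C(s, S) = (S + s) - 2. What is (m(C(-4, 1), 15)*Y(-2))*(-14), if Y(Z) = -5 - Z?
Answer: -126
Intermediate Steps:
C(s, S) = -2 + S + s
m(d, z) = z/d (m(d, z) = (2*z)/((2*d)) = (2*z)*(1/(2*d)) = z/d)
(m(C(-4, 1), 15)*Y(-2))*(-14) = ((15/(-2 + 1 - 4))*(-5 - 1*(-2)))*(-14) = ((15/(-5))*(-5 + 2))*(-14) = ((15*(-1/5))*(-3))*(-14) = -3*(-3)*(-14) = 9*(-14) = -126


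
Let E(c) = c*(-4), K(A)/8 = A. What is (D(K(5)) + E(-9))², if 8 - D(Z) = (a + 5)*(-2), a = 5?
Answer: 4096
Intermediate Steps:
K(A) = 8*A
E(c) = -4*c
D(Z) = 28 (D(Z) = 8 - (5 + 5)*(-2) = 8 - 10*(-2) = 8 - 1*(-20) = 8 + 20 = 28)
(D(K(5)) + E(-9))² = (28 - 4*(-9))² = (28 + 36)² = 64² = 4096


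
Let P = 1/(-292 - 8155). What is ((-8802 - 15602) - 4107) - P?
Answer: -240832416/8447 ≈ -28511.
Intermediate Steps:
P = -1/8447 (P = 1/(-8447) = -1/8447 ≈ -0.00011839)
((-8802 - 15602) - 4107) - P = ((-8802 - 15602) - 4107) - 1*(-1/8447) = (-24404 - 4107) + 1/8447 = -28511 + 1/8447 = -240832416/8447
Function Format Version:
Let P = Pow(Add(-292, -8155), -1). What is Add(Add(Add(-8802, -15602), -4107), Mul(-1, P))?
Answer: Rational(-240832416, 8447) ≈ -28511.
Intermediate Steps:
P = Rational(-1, 8447) (P = Pow(-8447, -1) = Rational(-1, 8447) ≈ -0.00011839)
Add(Add(Add(-8802, -15602), -4107), Mul(-1, P)) = Add(Add(Add(-8802, -15602), -4107), Mul(-1, Rational(-1, 8447))) = Add(Add(-24404, -4107), Rational(1, 8447)) = Add(-28511, Rational(1, 8447)) = Rational(-240832416, 8447)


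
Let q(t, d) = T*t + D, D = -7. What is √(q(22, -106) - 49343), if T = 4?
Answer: I*√49262 ≈ 221.95*I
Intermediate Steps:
q(t, d) = -7 + 4*t (q(t, d) = 4*t - 7 = -7 + 4*t)
√(q(22, -106) - 49343) = √((-7 + 4*22) - 49343) = √((-7 + 88) - 49343) = √(81 - 49343) = √(-49262) = I*√49262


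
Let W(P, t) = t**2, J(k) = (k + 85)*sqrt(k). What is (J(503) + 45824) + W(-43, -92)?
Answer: 54288 + 588*sqrt(503) ≈ 67476.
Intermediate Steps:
J(k) = sqrt(k)*(85 + k) (J(k) = (85 + k)*sqrt(k) = sqrt(k)*(85 + k))
(J(503) + 45824) + W(-43, -92) = (sqrt(503)*(85 + 503) + 45824) + (-92)**2 = (sqrt(503)*588 + 45824) + 8464 = (588*sqrt(503) + 45824) + 8464 = (45824 + 588*sqrt(503)) + 8464 = 54288 + 588*sqrt(503)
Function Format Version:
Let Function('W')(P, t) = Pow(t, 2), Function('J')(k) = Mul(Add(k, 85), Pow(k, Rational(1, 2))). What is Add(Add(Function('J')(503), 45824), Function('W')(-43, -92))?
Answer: Add(54288, Mul(588, Pow(503, Rational(1, 2)))) ≈ 67476.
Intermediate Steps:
Function('J')(k) = Mul(Pow(k, Rational(1, 2)), Add(85, k)) (Function('J')(k) = Mul(Add(85, k), Pow(k, Rational(1, 2))) = Mul(Pow(k, Rational(1, 2)), Add(85, k)))
Add(Add(Function('J')(503), 45824), Function('W')(-43, -92)) = Add(Add(Mul(Pow(503, Rational(1, 2)), Add(85, 503)), 45824), Pow(-92, 2)) = Add(Add(Mul(Pow(503, Rational(1, 2)), 588), 45824), 8464) = Add(Add(Mul(588, Pow(503, Rational(1, 2))), 45824), 8464) = Add(Add(45824, Mul(588, Pow(503, Rational(1, 2)))), 8464) = Add(54288, Mul(588, Pow(503, Rational(1, 2))))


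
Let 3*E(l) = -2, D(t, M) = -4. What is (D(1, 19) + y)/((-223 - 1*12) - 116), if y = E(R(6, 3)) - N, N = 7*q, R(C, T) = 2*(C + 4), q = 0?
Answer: 14/1053 ≈ 0.013295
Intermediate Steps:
R(C, T) = 8 + 2*C (R(C, T) = 2*(4 + C) = 8 + 2*C)
E(l) = -⅔ (E(l) = (⅓)*(-2) = -⅔)
N = 0 (N = 7*0 = 0)
y = -⅔ (y = -⅔ - 1*0 = -⅔ + 0 = -⅔ ≈ -0.66667)
(D(1, 19) + y)/((-223 - 1*12) - 116) = (-4 - ⅔)/((-223 - 1*12) - 116) = -14/(3*((-223 - 12) - 116)) = -14/(3*(-235 - 116)) = -14/3/(-351) = -14/3*(-1/351) = 14/1053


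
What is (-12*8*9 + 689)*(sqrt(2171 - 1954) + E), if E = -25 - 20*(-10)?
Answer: -30625 - 175*sqrt(217) ≈ -33203.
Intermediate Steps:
E = 175 (E = -25 + 200 = 175)
(-12*8*9 + 689)*(sqrt(2171 - 1954) + E) = (-12*8*9 + 689)*(sqrt(2171 - 1954) + 175) = (-96*9 + 689)*(sqrt(217) + 175) = (-864 + 689)*(175 + sqrt(217)) = -175*(175 + sqrt(217)) = -30625 - 175*sqrt(217)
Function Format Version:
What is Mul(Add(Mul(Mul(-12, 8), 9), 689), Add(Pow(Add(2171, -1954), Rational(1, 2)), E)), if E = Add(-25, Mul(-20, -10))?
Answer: Add(-30625, Mul(-175, Pow(217, Rational(1, 2)))) ≈ -33203.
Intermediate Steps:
E = 175 (E = Add(-25, 200) = 175)
Mul(Add(Mul(Mul(-12, 8), 9), 689), Add(Pow(Add(2171, -1954), Rational(1, 2)), E)) = Mul(Add(Mul(Mul(-12, 8), 9), 689), Add(Pow(Add(2171, -1954), Rational(1, 2)), 175)) = Mul(Add(Mul(-96, 9), 689), Add(Pow(217, Rational(1, 2)), 175)) = Mul(Add(-864, 689), Add(175, Pow(217, Rational(1, 2)))) = Mul(-175, Add(175, Pow(217, Rational(1, 2)))) = Add(-30625, Mul(-175, Pow(217, Rational(1, 2))))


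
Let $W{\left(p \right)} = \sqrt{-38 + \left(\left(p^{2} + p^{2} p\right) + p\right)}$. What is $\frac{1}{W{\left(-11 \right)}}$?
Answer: $- \frac{i \sqrt{1259}}{1259} \approx - 0.028183 i$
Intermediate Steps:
$W{\left(p \right)} = \sqrt{-38 + p + p^{2} + p^{3}}$ ($W{\left(p \right)} = \sqrt{-38 + \left(\left(p^{2} + p^{3}\right) + p\right)} = \sqrt{-38 + \left(p + p^{2} + p^{3}\right)} = \sqrt{-38 + p + p^{2} + p^{3}}$)
$\frac{1}{W{\left(-11 \right)}} = \frac{1}{\sqrt{-38 - 11 + \left(-11\right)^{2} + \left(-11\right)^{3}}} = \frac{1}{\sqrt{-38 - 11 + 121 - 1331}} = \frac{1}{\sqrt{-1259}} = \frac{1}{i \sqrt{1259}} = - \frac{i \sqrt{1259}}{1259}$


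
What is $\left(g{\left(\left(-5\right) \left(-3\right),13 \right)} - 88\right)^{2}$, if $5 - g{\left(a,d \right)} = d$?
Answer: $9216$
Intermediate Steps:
$g{\left(a,d \right)} = 5 - d$
$\left(g{\left(\left(-5\right) \left(-3\right),13 \right)} - 88\right)^{2} = \left(\left(5 - 13\right) - 88\right)^{2} = \left(-8 - 88\right)^{2} = \left(-96\right)^{2} = 9216$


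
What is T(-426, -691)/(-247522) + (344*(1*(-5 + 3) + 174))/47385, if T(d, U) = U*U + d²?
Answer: -16579295749/11728829970 ≈ -1.4136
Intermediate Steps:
T(d, U) = U² + d²
T(-426, -691)/(-247522) + (344*(1*(-5 + 3) + 174))/47385 = ((-691)² + (-426)²)/(-247522) + (344*(1*(-5 + 3) + 174))/47385 = (477481 + 181476)*(-1/247522) + (344*(1*(-2) + 174))*(1/47385) = 658957*(-1/247522) + (344*(-2 + 174))*(1/47385) = -658957/247522 + (344*172)*(1/47385) = -658957/247522 + 59168*(1/47385) = -658957/247522 + 59168/47385 = -16579295749/11728829970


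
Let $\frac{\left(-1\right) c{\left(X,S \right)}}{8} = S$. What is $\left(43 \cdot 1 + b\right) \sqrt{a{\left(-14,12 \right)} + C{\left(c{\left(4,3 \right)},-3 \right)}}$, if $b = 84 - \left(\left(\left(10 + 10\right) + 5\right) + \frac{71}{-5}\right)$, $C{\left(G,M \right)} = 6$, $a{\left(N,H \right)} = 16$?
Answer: $\frac{581 \sqrt{22}}{5} \approx 545.03$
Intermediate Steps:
$c{\left(X,S \right)} = - 8 S$
$b = \frac{366}{5}$ ($b = 84 - \left(\left(20 + 5\right) + 71 \left(- \frac{1}{5}\right)\right) = 84 - \left(25 - \frac{71}{5}\right) = 84 - \frac{54}{5} = \frac{366}{5} \approx 73.2$)
$\left(43 \cdot 1 + b\right) \sqrt{a{\left(-14,12 \right)} + C{\left(c{\left(4,3 \right)},-3 \right)}} = \left(43 \cdot 1 + \frac{366}{5}\right) \sqrt{16 + 6} = \left(43 + \frac{366}{5}\right) \sqrt{22} = \frac{581 \sqrt{22}}{5}$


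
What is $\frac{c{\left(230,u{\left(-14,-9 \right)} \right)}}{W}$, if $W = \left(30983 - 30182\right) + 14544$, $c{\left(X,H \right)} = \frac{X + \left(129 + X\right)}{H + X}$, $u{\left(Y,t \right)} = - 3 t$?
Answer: $\frac{19}{127215} \approx 0.00014935$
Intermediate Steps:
$c{\left(X,H \right)} = \frac{129 + 2 X}{H + X}$
$W = 15345$ ($W = 801 + 14544 = 15345$)
$\frac{c{\left(230,u{\left(-14,-9 \right)} \right)}}{W} = \frac{\frac{1}{\left(-3\right) \left(-9\right) + 230} \left(129 + 2 \cdot 230\right)}{15345} = \frac{129 + 460}{27 + 230} \cdot \frac{1}{15345} = \frac{1}{257} \cdot 589 \cdot \frac{1}{15345} = \frac{589}{257} \cdot \frac{1}{15345} = \frac{19}{127215}$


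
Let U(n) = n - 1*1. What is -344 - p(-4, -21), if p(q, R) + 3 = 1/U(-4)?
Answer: -1704/5 ≈ -340.80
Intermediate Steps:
U(n) = -1 + n (U(n) = n - 1 = -1 + n)
p(q, R) = -16/5 (p(q, R) = -3 + 1/(-1 - 4) = -3 + 1/(-5) = -3 - 1/5 = -16/5)
-344 - p(-4, -21) = -344 - 1*(-16/5) = -344 + 16/5 = -1704/5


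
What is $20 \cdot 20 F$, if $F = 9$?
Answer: $3600$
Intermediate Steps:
$20 \cdot 20 F = 20 \cdot 20 \cdot 9 = 400 \cdot 9 = 3600$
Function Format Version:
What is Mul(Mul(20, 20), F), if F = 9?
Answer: 3600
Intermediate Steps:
Mul(Mul(20, 20), F) = Mul(Mul(20, 20), 9) = Mul(400, 9) = 3600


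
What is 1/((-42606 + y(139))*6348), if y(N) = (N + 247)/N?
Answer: -139/37591891104 ≈ -3.6976e-9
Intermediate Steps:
y(N) = (247 + N)/N
1/((-42606 + y(139))*6348) = 1/(-42606 + (247 + 139)/139*6348) = (1/6348)/(-42606 + (1/139)*386) = (1/6348)/(-42606 + 386/139) = (1/6348)/(-5921848/139) = -139/5921848*1/6348 = -139/37591891104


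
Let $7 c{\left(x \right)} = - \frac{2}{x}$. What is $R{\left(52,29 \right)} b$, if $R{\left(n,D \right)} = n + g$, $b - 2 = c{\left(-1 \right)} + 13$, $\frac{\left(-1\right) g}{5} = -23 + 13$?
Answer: $\frac{10914}{7} \approx 1559.1$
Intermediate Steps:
$c{\left(x \right)} = - \frac{2}{7 x}$ ($c{\left(x \right)} = \frac{\left(-2\right) \frac{1}{x}}{7} = - \frac{2}{7 x}$)
$g = 50$ ($g = - 5 \left(-23 + 13\right) = \left(-5\right) \left(-10\right) = 50$)
$b = \frac{107}{7}$ ($b = 2 + \left(- \frac{2}{7 \left(-1\right)} + 13\right) = 2 + \left(\left(- \frac{2}{7}\right) \left(-1\right) + 13\right) = 2 + \left(\frac{2}{7} + 13\right) = 2 + \frac{93}{7} = \frac{107}{7} \approx 15.286$)
$R{\left(n,D \right)} = 50 + n$ ($R{\left(n,D \right)} = n + 50 = 50 + n$)
$R{\left(52,29 \right)} b = \left(50 + 52\right) \frac{107}{7} = 102 \cdot \frac{107}{7} = \frac{10914}{7}$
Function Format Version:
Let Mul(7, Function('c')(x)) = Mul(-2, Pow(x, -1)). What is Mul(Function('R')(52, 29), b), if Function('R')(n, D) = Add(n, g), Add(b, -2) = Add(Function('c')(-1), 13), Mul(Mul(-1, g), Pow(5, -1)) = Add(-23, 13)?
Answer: Rational(10914, 7) ≈ 1559.1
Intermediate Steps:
Function('c')(x) = Mul(Rational(-2, 7), Pow(x, -1)) (Function('c')(x) = Mul(Rational(1, 7), Mul(-2, Pow(x, -1))) = Mul(Rational(-2, 7), Pow(x, -1)))
g = 50 (g = Mul(-5, Add(-23, 13)) = Mul(-5, -10) = 50)
b = Rational(107, 7) (b = Add(2, Add(Mul(Rational(-2, 7), Pow(-1, -1)), 13)) = Add(2, Add(Mul(Rational(-2, 7), -1), 13)) = Add(2, Add(Rational(2, 7), 13)) = Add(2, Rational(93, 7)) = Rational(107, 7) ≈ 15.286)
Function('R')(n, D) = Add(50, n) (Function('R')(n, D) = Add(n, 50) = Add(50, n))
Mul(Function('R')(52, 29), b) = Mul(Add(50, 52), Rational(107, 7)) = Mul(102, Rational(107, 7)) = Rational(10914, 7)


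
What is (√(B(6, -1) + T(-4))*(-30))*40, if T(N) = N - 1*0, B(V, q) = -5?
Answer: -3600*I ≈ -3600.0*I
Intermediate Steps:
T(N) = N (T(N) = N + 0 = N)
(√(B(6, -1) + T(-4))*(-30))*40 = (√(-5 - 4)*(-30))*40 = (√(-9)*(-30))*40 = ((3*I)*(-30))*40 = -90*I*40 = -3600*I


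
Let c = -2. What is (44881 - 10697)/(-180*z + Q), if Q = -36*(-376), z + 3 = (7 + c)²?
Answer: 4273/1197 ≈ 3.5698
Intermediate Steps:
z = 22 (z = -3 + (7 - 2)² = -3 + 5² = -3 + 25 = 22)
Q = 13536
(44881 - 10697)/(-180*z + Q) = (44881 - 10697)/(-180*22 + 13536) = 34184/(-3960 + 13536) = 34184/9576 = 34184*(1/9576) = 4273/1197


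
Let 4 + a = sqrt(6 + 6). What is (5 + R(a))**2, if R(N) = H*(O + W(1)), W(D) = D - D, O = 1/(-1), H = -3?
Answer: 64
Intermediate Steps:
a = -4 + 2*sqrt(3) (a = -4 + sqrt(6 + 6) = -4 + sqrt(12) = -4 + 2*sqrt(3) ≈ -0.53590)
O = -1
W(D) = 0
R(N) = 3 (R(N) = -3*(-1 + 0) = -3*(-1) = 3)
(5 + R(a))**2 = (5 + 3)**2 = 8**2 = 64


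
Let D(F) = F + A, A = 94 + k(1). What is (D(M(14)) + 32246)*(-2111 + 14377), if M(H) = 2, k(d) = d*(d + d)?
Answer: 396731504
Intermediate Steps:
k(d) = 2*d² (k(d) = d*(2*d) = 2*d²)
A = 96 (A = 94 + 2*1² = 94 + 2*1 = 94 + 2 = 96)
D(F) = 96 + F (D(F) = F + 96 = 96 + F)
(D(M(14)) + 32246)*(-2111 + 14377) = ((96 + 2) + 32246)*(-2111 + 14377) = (98 + 32246)*12266 = 32344*12266 = 396731504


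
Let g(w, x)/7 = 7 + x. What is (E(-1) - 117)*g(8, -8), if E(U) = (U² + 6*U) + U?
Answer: 861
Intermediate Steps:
g(w, x) = 49 + 7*x (g(w, x) = 7*(7 + x) = 49 + 7*x)
E(U) = U² + 7*U
(E(-1) - 117)*g(8, -8) = (-(7 - 1) - 117)*(49 + 7*(-8)) = (-1*6 - 117)*(49 - 56) = (-6 - 117)*(-7) = -123*(-7) = 861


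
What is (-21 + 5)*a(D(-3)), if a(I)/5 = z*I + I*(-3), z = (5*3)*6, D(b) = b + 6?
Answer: -20880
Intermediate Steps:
D(b) = 6 + b
z = 90 (z = 15*6 = 90)
a(I) = 435*I (a(I) = 5*(90*I + I*(-3)) = 5*(90*I - 3*I) = 5*(87*I) = 435*I)
(-21 + 5)*a(D(-3)) = (-21 + 5)*(435*(6 - 3)) = -6960*3 = -16*1305 = -20880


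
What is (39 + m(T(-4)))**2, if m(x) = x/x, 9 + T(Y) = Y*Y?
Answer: 1600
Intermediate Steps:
T(Y) = -9 + Y**2 (T(Y) = -9 + Y*Y = -9 + Y**2)
m(x) = 1
(39 + m(T(-4)))**2 = (39 + 1)**2 = 40**2 = 1600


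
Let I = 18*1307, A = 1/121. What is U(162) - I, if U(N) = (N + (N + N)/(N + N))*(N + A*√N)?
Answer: 2880 + 1467*√2/121 ≈ 2897.1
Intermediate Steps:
A = 1/121 ≈ 0.0082645
I = 23526
U(N) = (1 + N)*(N + √N/121) (U(N) = (N + (N + N)/(N + N))*(N + √N/121) = (N + (2*N)/((2*N)))*(N + √N/121) = (N + (2*N)*(1/(2*N)))*(N + √N/121) = (N + 1)*(N + √N/121) = (1 + N)*(N + √N/121))
U(162) - I = (162 + 162² + √162/121 + 162^(3/2)/121) - 1*23526 = (162 + 26244 + (9*√2)/121 + (1458*√2)/121) - 23526 = (162 + 26244 + 9*√2/121 + 1458*√2/121) - 23526 = (26406 + 1467*√2/121) - 23526 = 2880 + 1467*√2/121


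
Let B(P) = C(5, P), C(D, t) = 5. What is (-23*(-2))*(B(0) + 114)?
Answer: 5474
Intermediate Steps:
B(P) = 5
(-23*(-2))*(B(0) + 114) = (-23*(-2))*(5 + 114) = 46*119 = 5474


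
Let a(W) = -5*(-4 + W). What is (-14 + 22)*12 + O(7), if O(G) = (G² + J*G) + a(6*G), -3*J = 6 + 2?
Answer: -191/3 ≈ -63.667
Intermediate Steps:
a(W) = 20 - 5*W
J = -8/3 (J = -(6 + 2)/3 = -⅓*8 = -8/3 ≈ -2.6667)
O(G) = 20 + G² - 98*G/3 (O(G) = (G² - 8*G/3) + (20 - 30*G) = 20 + G² - 98*G/3)
(-14 + 22)*12 + O(7) = (-14 + 22)*12 + (20 + 7² - 98/3*7) = 8*12 + (20 + 49 - 686/3) = 96 - 479/3 = -191/3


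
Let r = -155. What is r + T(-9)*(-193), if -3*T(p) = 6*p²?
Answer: 31111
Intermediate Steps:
T(p) = -2*p²
r + T(-9)*(-193) = -155 - 2*(-9)²*(-193) = -155 - 2*81*(-193) = -155 - 162*(-193) = -155 + 31266 = 31111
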